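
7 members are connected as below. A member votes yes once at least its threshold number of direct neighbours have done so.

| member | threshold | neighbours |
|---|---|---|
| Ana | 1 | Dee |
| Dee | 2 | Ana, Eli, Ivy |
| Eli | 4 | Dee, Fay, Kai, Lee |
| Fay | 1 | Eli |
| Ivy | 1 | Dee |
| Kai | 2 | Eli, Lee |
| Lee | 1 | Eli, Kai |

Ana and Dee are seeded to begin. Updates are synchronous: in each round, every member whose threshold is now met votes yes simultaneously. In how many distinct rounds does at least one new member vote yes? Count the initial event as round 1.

2

Round 1 — Ana, Dee vote yes (initial).
Round 2 — checking thresholds:
  Eli: 1 of 4 neighbours < 4, holds.
  Ivy: 1 of 1 neighbours ≥ 1, votes yes.
Round 3 — no new yes votes; cascade stops.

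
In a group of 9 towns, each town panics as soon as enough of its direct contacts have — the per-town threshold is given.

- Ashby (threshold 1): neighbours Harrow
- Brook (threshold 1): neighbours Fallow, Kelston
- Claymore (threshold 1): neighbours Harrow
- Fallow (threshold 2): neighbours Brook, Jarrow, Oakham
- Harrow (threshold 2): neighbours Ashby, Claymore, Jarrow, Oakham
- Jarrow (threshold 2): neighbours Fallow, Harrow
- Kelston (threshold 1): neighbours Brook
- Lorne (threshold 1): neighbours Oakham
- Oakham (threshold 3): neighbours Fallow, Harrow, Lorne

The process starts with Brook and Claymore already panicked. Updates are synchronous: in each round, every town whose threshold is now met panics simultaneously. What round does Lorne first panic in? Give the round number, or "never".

never

Round 1 — Brook, Claymore panic (initial).
Round 2 — checking thresholds:
  Fallow: 1 of 3 neighbours < 2, not yet.
  Harrow: 1 of 4 neighbours < 2, not yet.
  Kelston: 1 of 1 neighbours ≥ 1, panics.
Round 3 — no new panics; cascade stops.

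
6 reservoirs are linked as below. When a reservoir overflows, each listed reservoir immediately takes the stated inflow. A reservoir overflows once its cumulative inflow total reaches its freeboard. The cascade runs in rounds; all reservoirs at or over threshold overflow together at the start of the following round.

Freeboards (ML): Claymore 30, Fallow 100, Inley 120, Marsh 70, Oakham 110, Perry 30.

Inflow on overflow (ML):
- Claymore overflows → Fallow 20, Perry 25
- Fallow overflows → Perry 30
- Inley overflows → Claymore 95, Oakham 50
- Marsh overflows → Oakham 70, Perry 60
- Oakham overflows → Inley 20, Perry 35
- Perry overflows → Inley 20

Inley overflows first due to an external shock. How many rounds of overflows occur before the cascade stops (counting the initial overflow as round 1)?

2

Round 1 — Inley overflows (initial).
  Claymore: +95 → 95 ≥ 30
  Oakham: +50 → 50 < 110
Round 2 — Claymore overflows.
  Fallow: +20 → 20 < 100
  Perry: +25 → 25 < 30
No further overflows.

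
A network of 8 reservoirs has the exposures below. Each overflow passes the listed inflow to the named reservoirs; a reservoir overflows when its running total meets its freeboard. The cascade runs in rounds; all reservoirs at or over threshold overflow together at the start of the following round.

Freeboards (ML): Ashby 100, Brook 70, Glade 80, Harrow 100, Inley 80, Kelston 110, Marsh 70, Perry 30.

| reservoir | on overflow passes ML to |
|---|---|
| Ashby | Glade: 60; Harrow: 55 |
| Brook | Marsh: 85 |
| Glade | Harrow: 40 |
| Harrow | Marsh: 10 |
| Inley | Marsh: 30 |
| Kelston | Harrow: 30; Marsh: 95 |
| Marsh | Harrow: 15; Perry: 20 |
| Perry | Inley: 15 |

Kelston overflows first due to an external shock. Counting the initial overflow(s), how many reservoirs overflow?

2

Round 1 — Kelston overflows (initial).
  Harrow: +30 → 30 < 100
  Marsh: +95 → 95 ≥ 70
Round 2 — Marsh overflows.
  Harrow: +15 → 45 < 100
  Perry: +20 → 20 < 30
No further overflows.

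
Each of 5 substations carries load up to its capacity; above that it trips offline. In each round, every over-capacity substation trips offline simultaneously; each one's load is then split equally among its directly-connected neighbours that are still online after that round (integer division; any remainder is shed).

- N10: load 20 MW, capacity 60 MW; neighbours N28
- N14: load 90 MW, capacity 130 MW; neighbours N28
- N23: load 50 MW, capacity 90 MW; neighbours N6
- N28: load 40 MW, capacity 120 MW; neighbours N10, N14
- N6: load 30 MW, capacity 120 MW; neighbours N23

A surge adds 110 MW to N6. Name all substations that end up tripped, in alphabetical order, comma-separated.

N23, N6

Round 1 — N6 at 140 > 120. N6 trips offline.
  N6 sheds 140 MW to N23: 140 each.
    N23: 50+140 = 190 > 90
Round 2 — N23 trips offline.
  N23 sheds 190 MW: no online neighbours, lost.
No further trips.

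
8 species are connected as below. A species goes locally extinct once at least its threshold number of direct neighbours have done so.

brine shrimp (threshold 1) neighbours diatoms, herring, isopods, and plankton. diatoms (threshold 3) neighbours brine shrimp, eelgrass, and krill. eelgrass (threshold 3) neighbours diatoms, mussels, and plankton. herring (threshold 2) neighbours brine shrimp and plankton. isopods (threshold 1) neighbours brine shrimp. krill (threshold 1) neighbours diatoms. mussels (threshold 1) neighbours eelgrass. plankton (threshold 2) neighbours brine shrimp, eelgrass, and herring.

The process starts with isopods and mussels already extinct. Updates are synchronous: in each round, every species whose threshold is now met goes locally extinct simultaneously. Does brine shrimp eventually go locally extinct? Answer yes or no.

Round 1 — isopods, mussels go locally extinct (initial).
Round 2 — checking thresholds:
  brine shrimp: 1 of 4 neighbours ≥ 1, goes locally extinct.
  eelgrass: 1 of 3 neighbours < 3, holds.
Round 3 — no new extinctions; cascade stops.

yes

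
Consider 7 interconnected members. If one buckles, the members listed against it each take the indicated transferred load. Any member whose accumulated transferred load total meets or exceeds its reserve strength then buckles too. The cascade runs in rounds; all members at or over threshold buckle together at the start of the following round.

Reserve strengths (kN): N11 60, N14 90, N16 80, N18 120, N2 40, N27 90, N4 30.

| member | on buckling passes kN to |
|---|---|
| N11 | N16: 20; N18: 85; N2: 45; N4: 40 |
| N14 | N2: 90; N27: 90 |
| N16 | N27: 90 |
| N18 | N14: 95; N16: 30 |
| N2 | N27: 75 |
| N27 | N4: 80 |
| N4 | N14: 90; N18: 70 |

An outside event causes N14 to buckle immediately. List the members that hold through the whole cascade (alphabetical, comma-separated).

Round 1 — N14 buckles (initial).
  N2: +90 → 90 ≥ 40
  N27: +90 → 90 ≥ 90
Round 2 — N2, N27 buckle.
  N4: +80 → 80 ≥ 30
Round 3 — N4 buckles.
  N18: +70 → 70 < 120
No further bucklings.

N11, N16, N18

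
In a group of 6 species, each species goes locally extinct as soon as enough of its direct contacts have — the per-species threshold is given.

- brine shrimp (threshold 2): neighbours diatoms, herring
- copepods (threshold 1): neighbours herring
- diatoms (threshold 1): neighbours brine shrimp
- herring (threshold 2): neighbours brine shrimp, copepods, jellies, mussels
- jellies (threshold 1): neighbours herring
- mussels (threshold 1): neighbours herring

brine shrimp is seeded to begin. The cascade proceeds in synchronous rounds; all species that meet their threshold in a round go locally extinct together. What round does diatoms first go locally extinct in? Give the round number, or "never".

2

Round 1 — brine shrimp goes locally extinct (initial).
Round 2 — checking thresholds:
  diatoms: 1 of 1 neighbours ≥ 1, goes locally extinct.
  herring: 1 of 4 neighbours < 2, holds.
Round 3 — no new extinctions; cascade stops.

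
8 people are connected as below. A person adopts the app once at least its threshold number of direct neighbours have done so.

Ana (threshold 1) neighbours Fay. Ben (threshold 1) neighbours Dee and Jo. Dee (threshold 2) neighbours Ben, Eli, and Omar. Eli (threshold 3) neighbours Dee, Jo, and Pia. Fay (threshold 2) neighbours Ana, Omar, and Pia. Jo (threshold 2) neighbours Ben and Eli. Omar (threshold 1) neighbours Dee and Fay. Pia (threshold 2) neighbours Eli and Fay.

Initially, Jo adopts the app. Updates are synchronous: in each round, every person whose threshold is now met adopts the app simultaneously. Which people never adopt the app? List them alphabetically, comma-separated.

Round 1 — Jo adopts the app (initial).
Round 2 — checking thresholds:
  Ben: 1 of 2 neighbours ≥ 1, adopts the app.
  Eli: 1 of 3 neighbours < 3, not yet.
Round 3 — no new adoptions; cascade stops.

Ana, Dee, Eli, Fay, Omar, Pia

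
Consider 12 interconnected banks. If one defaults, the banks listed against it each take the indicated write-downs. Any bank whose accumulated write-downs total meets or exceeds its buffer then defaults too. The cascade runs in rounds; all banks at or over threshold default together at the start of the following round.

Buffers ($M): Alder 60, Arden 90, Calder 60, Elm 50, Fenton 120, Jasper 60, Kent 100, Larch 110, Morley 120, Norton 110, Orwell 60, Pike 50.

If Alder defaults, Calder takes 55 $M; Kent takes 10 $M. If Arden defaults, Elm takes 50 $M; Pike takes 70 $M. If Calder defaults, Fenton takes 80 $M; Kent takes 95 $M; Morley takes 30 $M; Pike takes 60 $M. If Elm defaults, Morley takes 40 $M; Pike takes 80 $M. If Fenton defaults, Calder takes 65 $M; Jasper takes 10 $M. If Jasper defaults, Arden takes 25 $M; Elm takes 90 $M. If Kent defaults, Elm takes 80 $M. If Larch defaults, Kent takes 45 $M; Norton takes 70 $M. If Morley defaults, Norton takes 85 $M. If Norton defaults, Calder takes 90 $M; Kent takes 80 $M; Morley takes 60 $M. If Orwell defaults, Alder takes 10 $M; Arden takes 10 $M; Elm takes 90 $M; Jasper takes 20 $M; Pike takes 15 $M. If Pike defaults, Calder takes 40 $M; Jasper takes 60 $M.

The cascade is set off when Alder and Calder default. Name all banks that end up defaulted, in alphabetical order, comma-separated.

Alder, Calder, Elm, Jasper, Kent, Pike

Round 1 — Alder, Calder default (initial).
  Fenton: +80 → 80 < 120
  Kent: +10+95 → 105 ≥ 100
  Morley: +30 → 30 < 120
  Pike: +60 → 60 ≥ 50
Round 2 — Kent, Pike default.
  Elm: +80 → 80 ≥ 50
  Jasper: +60 → 60 ≥ 60
Round 3 — Elm, Jasper default.
  Arden: +25 → 25 < 90
  Morley: +40 → 70 < 120
No further defaults.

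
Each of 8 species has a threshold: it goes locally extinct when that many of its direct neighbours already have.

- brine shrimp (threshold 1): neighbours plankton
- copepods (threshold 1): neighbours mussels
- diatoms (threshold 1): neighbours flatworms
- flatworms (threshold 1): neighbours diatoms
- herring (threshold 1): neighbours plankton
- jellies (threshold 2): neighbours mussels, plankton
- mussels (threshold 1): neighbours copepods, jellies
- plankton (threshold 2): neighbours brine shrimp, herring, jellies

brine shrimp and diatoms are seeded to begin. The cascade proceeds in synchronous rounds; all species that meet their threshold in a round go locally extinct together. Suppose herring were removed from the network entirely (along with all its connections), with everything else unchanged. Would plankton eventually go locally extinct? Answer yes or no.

With herring removed:
Round 1 — brine shrimp, diatoms go locally extinct (initial).
Round 2 — checking thresholds:
  flatworms: 1 of 1 neighbours ≥ 1, goes locally extinct.
  plankton: 1 of 2 neighbours < 2, not yet.
Round 3 — no new extinctions; cascade stops.

no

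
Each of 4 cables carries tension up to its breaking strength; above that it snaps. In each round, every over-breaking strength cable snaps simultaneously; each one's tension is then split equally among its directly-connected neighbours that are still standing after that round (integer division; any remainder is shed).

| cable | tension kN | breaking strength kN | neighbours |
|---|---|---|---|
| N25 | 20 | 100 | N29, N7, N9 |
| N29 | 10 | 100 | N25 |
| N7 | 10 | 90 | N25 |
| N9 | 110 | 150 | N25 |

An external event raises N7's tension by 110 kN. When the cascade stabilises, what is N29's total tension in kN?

Round 1 — N7 at 120 > 90. N7 snaps.
  N7 sheds 120 kN to N25: 120 each.
    N25: 20+120 = 140 > 100
Round 2 — N25 snaps.
  N25 sheds 140 kN to N29, N9: 70 each.
    N29: 10+70 = 80 ≤ 100
    N9: 110+70 = 180 > 150
Round 3 — N9 snaps.
  N9 sheds 180 kN: no online neighbours, lost.
No further breaks.

80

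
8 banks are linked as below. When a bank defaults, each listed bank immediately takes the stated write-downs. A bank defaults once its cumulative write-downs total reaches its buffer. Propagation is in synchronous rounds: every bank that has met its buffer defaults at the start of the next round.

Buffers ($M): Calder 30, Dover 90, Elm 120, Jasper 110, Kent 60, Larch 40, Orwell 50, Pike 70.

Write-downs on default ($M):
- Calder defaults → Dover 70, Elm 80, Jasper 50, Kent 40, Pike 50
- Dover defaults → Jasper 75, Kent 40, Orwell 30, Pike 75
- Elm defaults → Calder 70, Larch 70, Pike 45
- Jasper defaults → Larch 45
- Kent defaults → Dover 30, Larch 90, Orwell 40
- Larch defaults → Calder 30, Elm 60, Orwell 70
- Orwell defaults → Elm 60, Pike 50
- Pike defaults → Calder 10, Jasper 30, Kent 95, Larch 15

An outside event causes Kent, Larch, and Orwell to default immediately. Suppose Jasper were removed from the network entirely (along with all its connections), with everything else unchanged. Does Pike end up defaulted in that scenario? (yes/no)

yes

With Jasper removed:
Round 1 — Kent, Larch, Orwell default (initial).
  Calder: +30 → 30 ≥ 30
  Dover: +30 → 30 < 90
  Elm: +60+60 → 120 ≥ 120
  Pike: +50 → 50 < 70
Round 2 — Calder, Elm default.
  Dover: +70 → 100 ≥ 90
  Pike: +50+45 → 145 ≥ 70
Round 3 — Dover, Pike default.
No further defaults.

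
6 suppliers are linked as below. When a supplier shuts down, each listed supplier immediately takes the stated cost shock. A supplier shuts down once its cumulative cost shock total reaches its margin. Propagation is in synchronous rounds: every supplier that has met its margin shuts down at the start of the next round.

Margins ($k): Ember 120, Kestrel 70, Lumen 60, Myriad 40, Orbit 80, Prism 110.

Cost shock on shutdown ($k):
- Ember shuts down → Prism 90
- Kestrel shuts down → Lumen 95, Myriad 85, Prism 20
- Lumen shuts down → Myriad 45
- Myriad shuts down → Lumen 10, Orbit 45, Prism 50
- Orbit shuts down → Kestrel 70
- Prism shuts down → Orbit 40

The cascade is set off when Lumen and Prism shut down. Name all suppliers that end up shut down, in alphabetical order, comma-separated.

Round 1 — Lumen, Prism shut down (initial).
  Myriad: +45 → 45 ≥ 40
  Orbit: +40 → 40 < 80
Round 2 — Myriad shuts down.
  Orbit: +45 → 85 ≥ 80
Round 3 — Orbit shuts down.
  Kestrel: +70 → 70 ≥ 70
Round 4 — Kestrel shuts down.
No further shutdowns.

Kestrel, Lumen, Myriad, Orbit, Prism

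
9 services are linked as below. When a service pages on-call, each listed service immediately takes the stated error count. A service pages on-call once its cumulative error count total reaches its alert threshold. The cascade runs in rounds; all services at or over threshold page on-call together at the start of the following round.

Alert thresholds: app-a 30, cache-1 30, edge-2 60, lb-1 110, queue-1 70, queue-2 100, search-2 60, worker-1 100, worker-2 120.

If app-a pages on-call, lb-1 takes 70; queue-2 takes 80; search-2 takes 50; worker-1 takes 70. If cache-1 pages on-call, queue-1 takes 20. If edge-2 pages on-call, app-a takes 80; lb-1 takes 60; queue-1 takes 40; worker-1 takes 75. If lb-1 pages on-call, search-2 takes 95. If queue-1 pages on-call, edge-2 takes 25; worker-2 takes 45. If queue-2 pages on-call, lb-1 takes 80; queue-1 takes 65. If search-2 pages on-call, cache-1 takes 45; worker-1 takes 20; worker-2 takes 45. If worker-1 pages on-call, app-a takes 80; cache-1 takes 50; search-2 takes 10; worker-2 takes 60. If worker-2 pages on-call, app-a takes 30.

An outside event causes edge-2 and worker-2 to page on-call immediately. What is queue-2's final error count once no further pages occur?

Round 1 — edge-2, worker-2 page on-call (initial).
  app-a: +80+30 → 110 ≥ 30
  lb-1: +60 → 60 < 110
  queue-1: +40 → 40 < 70
  worker-1: +75 → 75 < 100
Round 2 — app-a pages on-call.
  lb-1: +70 → 130 ≥ 110
  queue-2: +80 → 80 < 100
  search-2: +50 → 50 < 60
  worker-1: +70 → 145 ≥ 100
Round 3 — lb-1, worker-1 page on-call.
  cache-1: +50 → 50 ≥ 30
  search-2: +95+10 → 155 ≥ 60
Round 4 — cache-1, search-2 page on-call.
  queue-1: +20 → 60 < 70
No further pages.

80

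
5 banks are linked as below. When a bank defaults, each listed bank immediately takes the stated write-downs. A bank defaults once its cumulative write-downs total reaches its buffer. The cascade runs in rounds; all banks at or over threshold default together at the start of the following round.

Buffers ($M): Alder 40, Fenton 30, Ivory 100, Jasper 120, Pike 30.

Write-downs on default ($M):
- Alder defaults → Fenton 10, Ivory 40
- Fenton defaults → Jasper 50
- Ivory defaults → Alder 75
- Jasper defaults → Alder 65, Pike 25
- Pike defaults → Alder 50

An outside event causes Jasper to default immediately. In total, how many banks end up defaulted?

2

Round 1 — Jasper defaults (initial).
  Alder: +65 → 65 ≥ 40
  Pike: +25 → 25 < 30
Round 2 — Alder defaults.
  Fenton: +10 → 10 < 30
  Ivory: +40 → 40 < 100
No further defaults.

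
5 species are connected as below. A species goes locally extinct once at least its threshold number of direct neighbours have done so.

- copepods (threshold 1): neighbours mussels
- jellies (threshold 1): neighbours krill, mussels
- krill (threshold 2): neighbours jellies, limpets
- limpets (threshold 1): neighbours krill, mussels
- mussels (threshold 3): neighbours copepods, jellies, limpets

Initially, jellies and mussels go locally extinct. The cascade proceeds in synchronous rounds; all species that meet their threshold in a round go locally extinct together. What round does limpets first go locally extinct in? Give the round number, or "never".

2

Round 1 — jellies, mussels go locally extinct (initial).
Round 2 — checking thresholds:
  copepods: 1 of 1 neighbours ≥ 1, goes locally extinct.
  krill: 1 of 2 neighbours < 2, holds.
  limpets: 1 of 2 neighbours ≥ 1, goes locally extinct.
Round 3 — checking thresholds:
  krill: 2 of 2 neighbours ≥ 2, goes locally extinct.
Round 4 — no new extinctions; cascade stops.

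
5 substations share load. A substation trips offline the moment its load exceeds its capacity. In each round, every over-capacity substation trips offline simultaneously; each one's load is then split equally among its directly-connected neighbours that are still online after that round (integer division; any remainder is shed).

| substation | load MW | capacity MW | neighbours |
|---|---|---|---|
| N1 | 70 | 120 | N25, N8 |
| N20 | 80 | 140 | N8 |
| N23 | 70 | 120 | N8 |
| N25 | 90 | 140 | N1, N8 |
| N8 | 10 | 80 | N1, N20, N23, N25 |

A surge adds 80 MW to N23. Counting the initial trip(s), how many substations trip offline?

4

Round 1 — N23 at 150 > 120. N23 trips offline.
  N23 sheds 150 MW to N8: 150 each.
    N8: 10+150 = 160 > 80
Round 2 — N8 trips offline.
  N8 sheds 160 MW to N1, N20, N25: 53 each (1 lost).
    N1: 70+53 = 123 > 120
    N20: 80+53 = 133 ≤ 140
    N25: 90+53 = 143 > 140
Round 3 — N1, N25 trip offline.
  N1 sheds 123 MW: no online neighbours, lost.
  N25 sheds 143 MW: no online neighbours, lost.
No further trips.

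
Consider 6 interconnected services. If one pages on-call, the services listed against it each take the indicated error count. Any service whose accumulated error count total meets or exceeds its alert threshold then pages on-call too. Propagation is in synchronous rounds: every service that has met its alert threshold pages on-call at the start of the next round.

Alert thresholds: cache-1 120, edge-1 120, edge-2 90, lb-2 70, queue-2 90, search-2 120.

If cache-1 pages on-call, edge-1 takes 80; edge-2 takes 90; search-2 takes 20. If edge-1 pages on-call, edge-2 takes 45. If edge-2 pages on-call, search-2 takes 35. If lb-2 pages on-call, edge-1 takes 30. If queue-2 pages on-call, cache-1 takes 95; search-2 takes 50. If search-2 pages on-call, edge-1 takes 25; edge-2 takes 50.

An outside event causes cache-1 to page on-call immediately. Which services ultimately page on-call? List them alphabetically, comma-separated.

cache-1, edge-2

Round 1 — cache-1 pages on-call (initial).
  edge-1: +80 → 80 < 120
  edge-2: +90 → 90 ≥ 90
  search-2: +20 → 20 < 120
Round 2 — edge-2 pages on-call.
  search-2: +35 → 55 < 120
No further pages.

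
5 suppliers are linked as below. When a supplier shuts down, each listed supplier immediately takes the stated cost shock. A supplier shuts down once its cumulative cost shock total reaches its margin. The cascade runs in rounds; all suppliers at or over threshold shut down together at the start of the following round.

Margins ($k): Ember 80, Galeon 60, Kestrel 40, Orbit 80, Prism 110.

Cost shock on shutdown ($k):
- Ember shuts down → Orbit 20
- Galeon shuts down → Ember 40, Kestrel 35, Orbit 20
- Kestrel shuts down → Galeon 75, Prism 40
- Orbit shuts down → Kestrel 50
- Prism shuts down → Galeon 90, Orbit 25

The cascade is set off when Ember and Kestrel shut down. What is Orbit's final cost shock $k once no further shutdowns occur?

40

Round 1 — Ember, Kestrel shut down (initial).
  Galeon: +75 → 75 ≥ 60
  Orbit: +20 → 20 < 80
  Prism: +40 → 40 < 110
Round 2 — Galeon shuts down.
  Orbit: +20 → 40 < 80
No further shutdowns.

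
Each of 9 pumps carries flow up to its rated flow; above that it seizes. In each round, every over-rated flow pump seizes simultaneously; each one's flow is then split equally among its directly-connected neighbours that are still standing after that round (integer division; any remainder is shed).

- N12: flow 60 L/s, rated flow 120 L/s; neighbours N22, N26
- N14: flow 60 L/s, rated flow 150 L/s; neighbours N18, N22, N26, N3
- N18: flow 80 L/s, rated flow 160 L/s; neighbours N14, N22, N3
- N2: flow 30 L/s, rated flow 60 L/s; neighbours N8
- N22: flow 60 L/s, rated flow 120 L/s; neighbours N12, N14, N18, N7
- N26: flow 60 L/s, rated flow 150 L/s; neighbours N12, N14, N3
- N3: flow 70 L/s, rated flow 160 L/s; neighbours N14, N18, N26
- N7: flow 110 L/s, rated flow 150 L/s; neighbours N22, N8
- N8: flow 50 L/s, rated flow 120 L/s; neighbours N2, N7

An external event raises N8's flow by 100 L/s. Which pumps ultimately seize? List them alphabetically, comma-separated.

N12, N14, N18, N2, N22, N26, N3, N7, N8

Round 1 — N8 at 150 > 120. N8 seizes.
  N8 sheds 150 L/s to N2, N7: 75 each.
    N2: 30+75 = 105 > 60
    N7: 110+75 = 185 > 150
Round 2 — N2, N7 seize.
  N2 sheds 105 L/s: no online neighbours, lost.
  N7 sheds 185 L/s to N22: 185 each.
    N22: 60+185 = 245 > 120
Round 3 — N22 seizes.
  N22 sheds 245 L/s to N12, N14, N18: 81 each (2 lost).
    N12: 60+81 = 141 > 120
    N14: 60+81 = 141 ≤ 150
    N18: 80+81 = 161 > 160
Round 4 — N12, N18 seize.
  N12 sheds 141 L/s to N26: 141 each.
    N26: 60+141 = 201 > 150
  N18 sheds 161 L/s to N14, N3: 80 each (1 lost).
    N14: 141+80 = 221 > 150
    N3: 70+80 = 150 ≤ 160
Round 5 — N14, N26 seize.
  N14 sheds 221 L/s to N3: 221 each.
    N3: 150+221 = 371 > 160
  N26 sheds 201 L/s to N3: 201 each.
    N3: 371+201 = 572 > 160
Round 6 — N3 seizes.
  N3 sheds 572 L/s: no online neighbours, lost.
No further seizures.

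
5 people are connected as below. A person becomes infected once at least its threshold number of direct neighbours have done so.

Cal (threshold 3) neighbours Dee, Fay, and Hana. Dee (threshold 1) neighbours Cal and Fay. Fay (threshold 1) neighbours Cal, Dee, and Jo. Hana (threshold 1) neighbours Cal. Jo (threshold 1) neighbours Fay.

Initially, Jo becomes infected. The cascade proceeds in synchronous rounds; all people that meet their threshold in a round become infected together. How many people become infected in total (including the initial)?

3

Round 1 — Jo becomes infected (initial).
Round 2 — checking thresholds:
  Fay: 1 of 3 neighbours ≥ 1, becomes infected.
Round 3 — checking thresholds:
  Cal: 1 of 3 neighbours < 3, below threshold.
  Dee: 1 of 2 neighbours ≥ 1, becomes infected.
Round 4 — no new infections; cascade stops.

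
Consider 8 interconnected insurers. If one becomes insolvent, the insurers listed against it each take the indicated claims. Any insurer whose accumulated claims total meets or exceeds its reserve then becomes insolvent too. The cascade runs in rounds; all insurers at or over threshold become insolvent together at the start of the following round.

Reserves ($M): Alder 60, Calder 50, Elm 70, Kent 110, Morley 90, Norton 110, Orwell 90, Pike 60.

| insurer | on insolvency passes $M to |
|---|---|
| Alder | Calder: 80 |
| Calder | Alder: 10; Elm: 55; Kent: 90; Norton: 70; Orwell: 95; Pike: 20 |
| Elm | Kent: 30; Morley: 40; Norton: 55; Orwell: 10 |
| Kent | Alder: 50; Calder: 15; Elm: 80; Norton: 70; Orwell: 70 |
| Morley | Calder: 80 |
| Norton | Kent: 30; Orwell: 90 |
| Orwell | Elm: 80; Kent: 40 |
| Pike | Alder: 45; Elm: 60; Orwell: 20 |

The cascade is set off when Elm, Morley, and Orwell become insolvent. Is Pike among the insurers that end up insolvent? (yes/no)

no

Round 1 — Elm, Morley, Orwell become insolvent (initial).
  Calder: +80 → 80 ≥ 50
  Kent: +30+40 → 70 < 110
  Norton: +55 → 55 < 110
Round 2 — Calder becomes insolvent.
  Alder: +10 → 10 < 60
  Kent: +90 → 160 ≥ 110
  Norton: +70 → 125 ≥ 110
  Pike: +20 → 20 < 60
Round 3 — Kent, Norton become insolvent.
  Alder: +50 → 60 ≥ 60
Round 4 — Alder becomes insolvent.
No further insolvencies.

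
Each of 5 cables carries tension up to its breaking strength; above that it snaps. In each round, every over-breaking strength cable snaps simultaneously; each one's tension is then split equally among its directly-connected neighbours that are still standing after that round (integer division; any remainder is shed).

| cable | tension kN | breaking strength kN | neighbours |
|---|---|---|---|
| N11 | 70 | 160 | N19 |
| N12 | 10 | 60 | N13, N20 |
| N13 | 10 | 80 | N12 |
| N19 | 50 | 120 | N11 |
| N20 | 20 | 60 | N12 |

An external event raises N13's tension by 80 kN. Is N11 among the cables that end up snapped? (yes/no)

Round 1 — N13 at 90 > 80. N13 snaps.
  N13 sheds 90 kN to N12: 90 each.
    N12: 10+90 = 100 > 60
Round 2 — N12 snaps.
  N12 sheds 100 kN to N20: 100 each.
    N20: 20+100 = 120 > 60
Round 3 — N20 snaps.
  N20 sheds 120 kN: no online neighbours, lost.
No further breaks.

no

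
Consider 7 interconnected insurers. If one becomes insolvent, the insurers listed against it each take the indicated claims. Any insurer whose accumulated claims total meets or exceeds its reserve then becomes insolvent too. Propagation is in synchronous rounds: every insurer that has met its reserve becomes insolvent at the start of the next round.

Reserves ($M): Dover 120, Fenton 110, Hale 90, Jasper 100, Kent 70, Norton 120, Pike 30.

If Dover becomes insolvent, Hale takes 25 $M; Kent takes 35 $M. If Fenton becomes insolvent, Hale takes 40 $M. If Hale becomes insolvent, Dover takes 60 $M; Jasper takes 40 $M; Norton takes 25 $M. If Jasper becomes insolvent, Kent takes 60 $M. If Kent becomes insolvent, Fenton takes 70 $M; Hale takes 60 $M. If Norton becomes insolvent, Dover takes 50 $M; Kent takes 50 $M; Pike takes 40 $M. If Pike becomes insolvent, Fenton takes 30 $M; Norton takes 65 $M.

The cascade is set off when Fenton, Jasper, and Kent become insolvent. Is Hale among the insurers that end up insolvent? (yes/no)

yes

Round 1 — Fenton, Jasper, Kent become insolvent (initial).
  Hale: +40+60 → 100 ≥ 90
Round 2 — Hale becomes insolvent.
  Dover: +60 → 60 < 120
  Norton: +25 → 25 < 120
No further insolvencies.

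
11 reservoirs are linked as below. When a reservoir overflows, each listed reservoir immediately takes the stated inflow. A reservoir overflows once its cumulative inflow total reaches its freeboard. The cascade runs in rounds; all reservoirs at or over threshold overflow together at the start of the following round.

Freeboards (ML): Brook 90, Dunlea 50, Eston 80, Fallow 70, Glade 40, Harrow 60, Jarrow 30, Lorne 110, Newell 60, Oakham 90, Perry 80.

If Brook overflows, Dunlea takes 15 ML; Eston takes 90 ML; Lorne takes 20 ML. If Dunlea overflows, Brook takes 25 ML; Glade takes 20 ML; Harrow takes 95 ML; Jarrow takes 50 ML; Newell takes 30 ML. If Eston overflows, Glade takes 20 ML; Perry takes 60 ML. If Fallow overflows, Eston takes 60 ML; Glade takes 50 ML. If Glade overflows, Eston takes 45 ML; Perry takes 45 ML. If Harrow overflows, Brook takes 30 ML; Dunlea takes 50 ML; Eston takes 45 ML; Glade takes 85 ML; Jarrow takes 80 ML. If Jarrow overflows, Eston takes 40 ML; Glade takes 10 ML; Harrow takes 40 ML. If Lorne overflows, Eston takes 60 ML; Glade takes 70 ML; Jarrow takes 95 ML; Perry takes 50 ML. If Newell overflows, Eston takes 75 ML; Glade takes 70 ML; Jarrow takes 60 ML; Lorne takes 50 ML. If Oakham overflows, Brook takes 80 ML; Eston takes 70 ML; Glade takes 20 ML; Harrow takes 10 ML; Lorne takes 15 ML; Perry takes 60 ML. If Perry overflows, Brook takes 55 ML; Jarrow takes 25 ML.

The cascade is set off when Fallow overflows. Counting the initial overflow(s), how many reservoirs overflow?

Round 1 — Fallow overflows (initial).
  Eston: +60 → 60 < 80
  Glade: +50 → 50 ≥ 40
Round 2 — Glade overflows.
  Eston: +45 → 105 ≥ 80
  Perry: +45 → 45 < 80
Round 3 — Eston overflows.
  Perry: +60 → 105 ≥ 80
Round 4 — Perry overflows.
  Brook: +55 → 55 < 90
  Jarrow: +25 → 25 < 30
No further overflows.

4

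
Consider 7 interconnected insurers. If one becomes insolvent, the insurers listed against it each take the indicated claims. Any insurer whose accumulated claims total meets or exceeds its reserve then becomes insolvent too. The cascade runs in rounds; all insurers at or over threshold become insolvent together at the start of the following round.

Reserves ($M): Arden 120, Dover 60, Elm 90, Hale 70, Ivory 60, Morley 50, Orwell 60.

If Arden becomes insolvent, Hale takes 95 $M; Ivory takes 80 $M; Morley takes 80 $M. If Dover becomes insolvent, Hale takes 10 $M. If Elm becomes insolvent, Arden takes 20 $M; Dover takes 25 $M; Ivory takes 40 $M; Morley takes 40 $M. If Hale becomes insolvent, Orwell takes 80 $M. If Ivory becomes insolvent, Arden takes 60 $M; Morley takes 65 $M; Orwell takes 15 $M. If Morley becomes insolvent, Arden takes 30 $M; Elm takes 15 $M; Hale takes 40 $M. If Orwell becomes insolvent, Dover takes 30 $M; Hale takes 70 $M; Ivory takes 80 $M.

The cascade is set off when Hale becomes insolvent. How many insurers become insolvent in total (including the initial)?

Round 1 — Hale becomes insolvent (initial).
  Orwell: +80 → 80 ≥ 60
Round 2 — Orwell becomes insolvent.
  Dover: +30 → 30 < 60
  Ivory: +80 → 80 ≥ 60
Round 3 — Ivory becomes insolvent.
  Arden: +60 → 60 < 120
  Morley: +65 → 65 ≥ 50
Round 4 — Morley becomes insolvent.
  Arden: +30 → 90 < 120
  Elm: +15 → 15 < 90
No further insolvencies.

4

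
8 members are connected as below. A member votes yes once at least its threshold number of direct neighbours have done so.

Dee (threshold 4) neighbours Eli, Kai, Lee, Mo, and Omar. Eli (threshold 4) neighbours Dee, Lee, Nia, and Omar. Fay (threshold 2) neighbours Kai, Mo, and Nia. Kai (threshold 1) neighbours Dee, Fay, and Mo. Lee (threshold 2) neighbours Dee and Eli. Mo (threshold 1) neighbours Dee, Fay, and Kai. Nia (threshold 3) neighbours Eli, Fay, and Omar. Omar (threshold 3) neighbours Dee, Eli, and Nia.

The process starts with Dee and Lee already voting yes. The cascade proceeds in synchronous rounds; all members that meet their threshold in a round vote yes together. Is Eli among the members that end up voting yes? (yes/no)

Round 1 — Dee, Lee vote yes (initial).
Round 2 — checking thresholds:
  Eli: 2 of 4 neighbours < 4, not yet.
  Kai: 1 of 3 neighbours ≥ 1, votes yes.
  Mo: 1 of 3 neighbours ≥ 1, votes yes.
  Omar: 1 of 3 neighbours < 3, not yet.
Round 3 — checking thresholds:
  Eli: 2 of 4 neighbours < 4, not yet.
  Fay: 2 of 3 neighbours ≥ 2, votes yes.
  Omar: 1 of 3 neighbours < 3, not yet.
Round 4 — no new yes votes; cascade stops.

no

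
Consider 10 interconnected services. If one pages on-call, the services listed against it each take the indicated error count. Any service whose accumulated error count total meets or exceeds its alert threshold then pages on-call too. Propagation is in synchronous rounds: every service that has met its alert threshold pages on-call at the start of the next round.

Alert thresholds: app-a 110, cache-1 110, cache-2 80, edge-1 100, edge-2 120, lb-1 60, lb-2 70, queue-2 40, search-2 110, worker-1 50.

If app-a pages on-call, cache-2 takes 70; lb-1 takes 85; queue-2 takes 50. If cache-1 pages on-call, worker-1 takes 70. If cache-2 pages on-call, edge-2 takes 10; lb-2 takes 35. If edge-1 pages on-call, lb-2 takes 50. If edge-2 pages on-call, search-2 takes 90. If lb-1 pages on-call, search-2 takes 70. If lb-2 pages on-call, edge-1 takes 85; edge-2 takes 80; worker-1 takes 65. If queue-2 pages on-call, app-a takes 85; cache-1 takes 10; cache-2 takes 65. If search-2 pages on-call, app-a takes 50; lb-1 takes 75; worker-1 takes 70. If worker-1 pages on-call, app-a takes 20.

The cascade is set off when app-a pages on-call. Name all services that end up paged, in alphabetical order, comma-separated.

app-a, cache-2, lb-1, queue-2

Round 1 — app-a pages on-call (initial).
  cache-2: +70 → 70 < 80
  lb-1: +85 → 85 ≥ 60
  queue-2: +50 → 50 ≥ 40
Round 2 — lb-1, queue-2 page on-call.
  cache-1: +10 → 10 < 110
  cache-2: +65 → 135 ≥ 80
  search-2: +70 → 70 < 110
Round 3 — cache-2 pages on-call.
  edge-2: +10 → 10 < 120
  lb-2: +35 → 35 < 70
No further pages.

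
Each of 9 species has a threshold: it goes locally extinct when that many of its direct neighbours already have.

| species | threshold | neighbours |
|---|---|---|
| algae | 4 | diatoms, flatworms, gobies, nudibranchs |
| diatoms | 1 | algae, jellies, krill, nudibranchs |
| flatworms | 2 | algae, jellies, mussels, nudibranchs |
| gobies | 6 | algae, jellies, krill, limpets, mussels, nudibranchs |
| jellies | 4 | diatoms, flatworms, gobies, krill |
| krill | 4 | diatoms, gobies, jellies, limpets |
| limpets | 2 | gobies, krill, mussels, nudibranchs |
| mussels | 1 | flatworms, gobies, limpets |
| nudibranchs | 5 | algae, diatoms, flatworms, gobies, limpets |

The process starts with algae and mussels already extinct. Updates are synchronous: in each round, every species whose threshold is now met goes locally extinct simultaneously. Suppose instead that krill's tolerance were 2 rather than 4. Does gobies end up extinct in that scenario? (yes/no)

With krill's tolerance at 2:
Round 1 — algae, mussels go locally extinct (initial).
Round 2 — checking thresholds:
  diatoms: 1 of 4 neighbours ≥ 1, goes locally extinct.
  flatworms: 2 of 4 neighbours ≥ 2, goes locally extinct.
  gobies: 2 of 6 neighbours < 6, holds.
  limpets: 1 of 4 neighbours < 2, holds.
  nudibranchs: 1 of 5 neighbours < 5, holds.
Round 3 — no new extinctions; cascade stops.

no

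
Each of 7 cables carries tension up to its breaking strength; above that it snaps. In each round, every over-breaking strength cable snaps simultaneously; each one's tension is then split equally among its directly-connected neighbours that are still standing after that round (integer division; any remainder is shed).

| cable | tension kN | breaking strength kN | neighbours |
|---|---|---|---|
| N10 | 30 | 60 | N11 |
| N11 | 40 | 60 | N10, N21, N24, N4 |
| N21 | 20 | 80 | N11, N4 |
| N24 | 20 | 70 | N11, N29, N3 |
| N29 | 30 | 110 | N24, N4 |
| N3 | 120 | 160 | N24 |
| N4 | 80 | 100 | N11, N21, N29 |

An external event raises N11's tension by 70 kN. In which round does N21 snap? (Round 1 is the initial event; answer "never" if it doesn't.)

Round 1 — N11 at 110 > 60. N11 snaps.
  N11 sheds 110 kN to N10, N21, N24, N4: 27 each (2 lost).
    N10: 30+27 = 57 ≤ 60
    N21: 20+27 = 47 ≤ 80
    N24: 20+27 = 47 ≤ 70
    N4: 80+27 = 107 > 100
Round 2 — N4 snaps.
  N4 sheds 107 kN to N21, N29: 53 each (1 lost).
    N21: 47+53 = 100 > 80
    N29: 30+53 = 83 ≤ 110
Round 3 — N21 snaps.
  N21 sheds 100 kN: no online neighbours, lost.
No further breaks.

3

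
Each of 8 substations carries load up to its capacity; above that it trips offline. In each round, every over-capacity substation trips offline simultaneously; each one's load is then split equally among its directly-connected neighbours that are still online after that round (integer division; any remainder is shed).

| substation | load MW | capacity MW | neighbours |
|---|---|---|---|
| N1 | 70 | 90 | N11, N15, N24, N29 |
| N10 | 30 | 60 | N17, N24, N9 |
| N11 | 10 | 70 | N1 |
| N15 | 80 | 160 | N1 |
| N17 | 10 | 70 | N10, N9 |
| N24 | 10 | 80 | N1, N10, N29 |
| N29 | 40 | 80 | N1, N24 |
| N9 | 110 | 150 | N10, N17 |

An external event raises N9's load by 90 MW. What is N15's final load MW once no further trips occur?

150

Round 1 — N9 at 200 > 150. N9 trips offline.
  N9 sheds 200 MW to N10, N17: 100 each.
    N10: 30+100 = 130 > 60
    N17: 10+100 = 110 > 70
Round 2 — N10, N17 trip offline.
  N10 sheds 130 MW to N24: 130 each.
    N24: 10+130 = 140 > 80
  N17 sheds 110 MW: no online neighbours, lost.
Round 3 — N24 trips offline.
  N24 sheds 140 MW to N1, N29: 70 each.
    N1: 70+70 = 140 > 90
    N29: 40+70 = 110 > 80
Round 4 — N1, N29 trip offline.
  N1 sheds 140 MW to N11, N15: 70 each.
    N11: 10+70 = 80 > 70
    N15: 80+70 = 150 ≤ 160
  N29 sheds 110 MW: no online neighbours, lost.
Round 5 — N11 trips offline.
  N11 sheds 80 MW: no online neighbours, lost.
No further trips.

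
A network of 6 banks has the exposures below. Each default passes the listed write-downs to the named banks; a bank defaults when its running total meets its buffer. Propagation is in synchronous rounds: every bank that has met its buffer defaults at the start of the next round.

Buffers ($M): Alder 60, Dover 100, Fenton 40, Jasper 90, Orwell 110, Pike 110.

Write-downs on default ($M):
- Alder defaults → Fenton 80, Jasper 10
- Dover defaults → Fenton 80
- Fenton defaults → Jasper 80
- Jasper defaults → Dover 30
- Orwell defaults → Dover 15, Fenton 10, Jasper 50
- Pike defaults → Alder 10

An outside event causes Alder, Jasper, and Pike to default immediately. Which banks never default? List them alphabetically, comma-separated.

Round 1 — Alder, Jasper, Pike default (initial).
  Dover: +30 → 30 < 100
  Fenton: +80 → 80 ≥ 40
Round 2 — Fenton defaults.
No further defaults.

Dover, Orwell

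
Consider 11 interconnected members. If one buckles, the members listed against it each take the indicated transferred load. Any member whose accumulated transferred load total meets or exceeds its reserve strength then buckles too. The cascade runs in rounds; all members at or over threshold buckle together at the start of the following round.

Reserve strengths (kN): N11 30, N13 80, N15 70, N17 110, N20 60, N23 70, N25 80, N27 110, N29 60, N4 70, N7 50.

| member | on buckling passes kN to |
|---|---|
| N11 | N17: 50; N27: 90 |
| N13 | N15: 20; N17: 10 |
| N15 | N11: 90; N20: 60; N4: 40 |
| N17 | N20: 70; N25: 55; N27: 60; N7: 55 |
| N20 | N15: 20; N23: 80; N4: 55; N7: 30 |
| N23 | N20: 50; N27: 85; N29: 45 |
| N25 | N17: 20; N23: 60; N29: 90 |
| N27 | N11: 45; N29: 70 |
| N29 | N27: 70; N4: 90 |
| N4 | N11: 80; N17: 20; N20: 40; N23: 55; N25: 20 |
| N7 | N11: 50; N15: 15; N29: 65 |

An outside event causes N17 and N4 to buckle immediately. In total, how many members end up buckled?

Round 1 — N17, N4 buckle (initial).
  N11: +80 → 80 ≥ 30
  N20: +70+40 → 110 ≥ 60
  N23: +55 → 55 < 70
  N25: +55+20 → 75 < 80
  N27: +60 → 60 < 110
  N7: +55 → 55 ≥ 50
Round 2 — N11, N20, N7 buckle.
  N15: +20+15 → 35 < 70
  N23: +80 → 135 ≥ 70
  N27: +90 → 150 ≥ 110
  N29: +65 → 65 ≥ 60
Round 3 — N23, N27, N29 buckle.
No further bucklings.

8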